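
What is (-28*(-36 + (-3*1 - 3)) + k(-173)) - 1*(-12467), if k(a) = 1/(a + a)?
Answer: 4720477/346 ≈ 13643.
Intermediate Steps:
k(a) = 1/(2*a)
(-28*(-36 + (-3*1 - 3)) + k(-173)) - 1*(-12467) = (-28*(-36 + (-3*1 - 3)) + (½)/(-173)) - 1*(-12467) = (-28*(-36 + (-3 - 3)) + (½)*(-1/173)) + 12467 = (-28*(-36 - 6) - 1/346) + 12467 = (-28*(-42) - 1/346) + 12467 = (1176 - 1/346) + 12467 = 406895/346 + 12467 = 4720477/346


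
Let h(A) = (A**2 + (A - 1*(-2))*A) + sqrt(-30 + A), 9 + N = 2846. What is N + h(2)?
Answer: 2849 + 2*I*sqrt(7) ≈ 2849.0 + 5.2915*I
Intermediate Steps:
N = 2837 (N = -9 + 2846 = 2837)
h(A) = A**2 + sqrt(-30 + A) + A*(2 + A) (h(A) = (A**2 + (A + 2)*A) + sqrt(-30 + A) = (A**2 + (2 + A)*A) + sqrt(-30 + A) = (A**2 + A*(2 + A)) + sqrt(-30 + A) = A**2 + sqrt(-30 + A) + A*(2 + A))
N + h(2) = 2837 + (sqrt(-30 + 2) + 2*2 + 2*2**2) = 2837 + (sqrt(-28) + 4 + 2*4) = 2837 + (2*I*sqrt(7) + 4 + 8) = 2837 + (12 + 2*I*sqrt(7)) = 2849 + 2*I*sqrt(7)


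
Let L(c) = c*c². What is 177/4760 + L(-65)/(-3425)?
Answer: 52312849/652120 ≈ 80.220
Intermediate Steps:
L(c) = c³
177/4760 + L(-65)/(-3425) = 177/4760 + (-65)³/(-3425) = 177*(1/4760) - 274625*(-1/3425) = 177/4760 + 10985/137 = 52312849/652120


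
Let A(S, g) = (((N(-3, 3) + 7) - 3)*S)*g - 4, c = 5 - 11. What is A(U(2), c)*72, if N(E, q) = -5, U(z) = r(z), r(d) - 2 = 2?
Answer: 1440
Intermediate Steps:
r(d) = 4 (r(d) = 2 + 2 = 4)
U(z) = 4
c = -6
A(S, g) = -4 - S*g (A(S, g) = (((-5 + 7) - 3)*S)*g - 4 = ((2 - 3)*S)*g - 4 = (-S)*g - 4 = -S*g - 4 = -4 - S*g)
A(U(2), c)*72 = (-4 - 1*4*(-6))*72 = (-4 + 24)*72 = 20*72 = 1440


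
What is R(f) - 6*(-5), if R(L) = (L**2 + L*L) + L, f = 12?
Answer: 330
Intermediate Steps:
R(L) = L + 2*L**2 (R(L) = (L**2 + L**2) + L = 2*L**2 + L = L + 2*L**2)
R(f) - 6*(-5) = 12*(1 + 2*12) - 6*(-5) = 12*(1 + 24) - 1*(-30) = 12*25 + 30 = 300 + 30 = 330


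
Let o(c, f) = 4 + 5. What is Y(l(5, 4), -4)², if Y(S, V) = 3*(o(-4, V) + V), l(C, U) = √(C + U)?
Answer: 225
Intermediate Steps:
o(c, f) = 9
Y(S, V) = 27 + 3*V (Y(S, V) = 3*(9 + V) = 27 + 3*V)
Y(l(5, 4), -4)² = (27 + 3*(-4))² = (27 - 12)² = 15² = 225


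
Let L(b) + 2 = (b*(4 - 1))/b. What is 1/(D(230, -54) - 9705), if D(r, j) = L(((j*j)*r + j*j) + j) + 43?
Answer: -1/9661 ≈ -0.00010351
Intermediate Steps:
L(b) = 1 (L(b) = -2 + (b*(4 - 1))/b = -2 + (b*3)/b = -2 + (3*b)/b = -2 + 3 = 1)
D(r, j) = 44 (D(r, j) = 1 + 43 = 44)
1/(D(230, -54) - 9705) = 1/(44 - 9705) = 1/(-9661) = -1/9661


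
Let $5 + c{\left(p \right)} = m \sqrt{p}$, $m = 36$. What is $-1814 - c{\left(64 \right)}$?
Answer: $-2097$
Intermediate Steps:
$c{\left(p \right)} = -5 + 36 \sqrt{p}$
$-1814 - c{\left(64 \right)} = -1814 - \left(-5 + 36 \sqrt{64}\right) = -1814 - \left(-5 + 36 \cdot 8\right) = -1814 - \left(-5 + 288\right) = -1814 - 283 = -2097$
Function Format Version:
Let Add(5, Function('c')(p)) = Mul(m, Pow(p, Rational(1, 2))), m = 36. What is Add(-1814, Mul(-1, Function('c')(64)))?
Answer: -2097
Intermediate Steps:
Function('c')(p) = Add(-5, Mul(36, Pow(p, Rational(1, 2))))
Add(-1814, Mul(-1, Function('c')(64))) = Add(-1814, Mul(-1, Add(-5, Mul(36, Pow(64, Rational(1, 2)))))) = Add(-1814, Mul(-1, Add(-5, Mul(36, 8)))) = Add(-1814, Mul(-1, Add(-5, 288))) = Add(-1814, Mul(-1, 283)) = Add(-1814, -283) = -2097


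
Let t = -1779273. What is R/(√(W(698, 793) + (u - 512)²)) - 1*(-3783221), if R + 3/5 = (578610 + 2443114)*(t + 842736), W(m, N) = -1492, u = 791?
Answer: 3783221 - 14149781648943*√76349/381745 ≈ -1.0238e+10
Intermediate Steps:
R = -14149781648943/5 (R = -⅗ + (578610 + 2443114)*(-1779273 + 842736) = -⅗ + 3021724*(-936537) = -⅗ - 2829956329788 = -14149781648943/5 ≈ -2.8300e+12)
R/(√(W(698, 793) + (u - 512)²)) - 1*(-3783221) = -14149781648943/(5*√(-1492 + (791 - 512)²)) - 1*(-3783221) = -14149781648943/(5*√(-1492 + 279²)) + 3783221 = -14149781648943/(5*√(-1492 + 77841)) + 3783221 = -14149781648943*√76349/76349/5 + 3783221 = -14149781648943*√76349/381745 + 3783221 = 3783221 - 14149781648943*√76349/381745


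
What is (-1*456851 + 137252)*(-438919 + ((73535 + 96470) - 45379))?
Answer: 100447728507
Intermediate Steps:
(-1*456851 + 137252)*(-438919 + ((73535 + 96470) - 45379)) = (-456851 + 137252)*(-438919 + (170005 - 45379)) = -319599*(-438919 + 124626) = -319599*(-314293) = 100447728507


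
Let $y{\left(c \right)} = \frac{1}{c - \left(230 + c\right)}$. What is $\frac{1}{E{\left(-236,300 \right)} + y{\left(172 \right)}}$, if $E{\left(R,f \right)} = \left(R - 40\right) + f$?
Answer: $\frac{230}{5519} \approx 0.041674$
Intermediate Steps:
$E{\left(R,f \right)} = -40 + R + f$ ($E{\left(R,f \right)} = \left(-40 + R\right) + f = -40 + R + f$)
$y{\left(c \right)} = - \frac{1}{230}$ ($y{\left(c \right)} = \frac{1}{-230} = - \frac{1}{230}$)
$\frac{1}{E{\left(-236,300 \right)} + y{\left(172 \right)}} = \frac{1}{\left(-40 - 236 + 300\right) - \frac{1}{230}} = \frac{1}{24 - \frac{1}{230}} = \frac{1}{\frac{5519}{230}} = \frac{230}{5519}$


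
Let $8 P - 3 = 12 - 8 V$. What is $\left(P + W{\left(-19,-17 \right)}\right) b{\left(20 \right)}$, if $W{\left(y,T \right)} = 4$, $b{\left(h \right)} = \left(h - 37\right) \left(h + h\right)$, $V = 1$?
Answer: $-3315$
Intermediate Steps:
$b{\left(h \right)} = 2 h \left(-37 + h\right)$ ($b{\left(h \right)} = \left(h - 37\right) 2 h = \left(-37 + h\right) 2 h = 2 h \left(-37 + h\right)$)
$P = \frac{7}{8}$ ($P = \frac{3}{8} + \frac{12 - 8}{8} = \frac{3}{8} + \frac{1}{8} \cdot 4 = \frac{3}{8} + \frac{1}{2} = \frac{7}{8} \approx 0.875$)
$\left(P + W{\left(-19,-17 \right)}\right) b{\left(20 \right)} = \left(\frac{7}{8} + 4\right) 2 \cdot 20 \left(-37 + 20\right) = \frac{39 \cdot 2 \cdot 20 \left(-17\right)}{8} = \frac{39}{8} \left(-680\right) = -3315$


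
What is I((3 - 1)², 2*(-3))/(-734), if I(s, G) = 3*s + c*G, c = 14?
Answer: 36/367 ≈ 0.098093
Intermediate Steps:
I(s, G) = 3*s + 14*G
I((3 - 1)², 2*(-3))/(-734) = (3*(3 - 1)² + 14*(2*(-3)))/(-734) = (3*2² + 14*(-6))*(-1/734) = (3*4 - 84)*(-1/734) = (12 - 84)*(-1/734) = -72*(-1/734) = 36/367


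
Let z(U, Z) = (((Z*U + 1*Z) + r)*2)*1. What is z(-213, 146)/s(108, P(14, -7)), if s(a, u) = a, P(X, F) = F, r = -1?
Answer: -30953/54 ≈ -573.20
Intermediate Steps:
z(U, Z) = -2 + 2*Z + 2*U*Z (z(U, Z) = (((Z*U + 1*Z) - 1)*2)*1 = (((U*Z + Z) - 1)*2)*1 = (((Z + U*Z) - 1)*2)*1 = ((-1 + Z + U*Z)*2)*1 = (-2 + 2*Z + 2*U*Z)*1 = -2 + 2*Z + 2*U*Z)
z(-213, 146)/s(108, P(14, -7)) = (-2 + 2*146 + 2*(-213)*146)/108 = (-2 + 292 - 62196)*(1/108) = -61906*1/108 = -30953/54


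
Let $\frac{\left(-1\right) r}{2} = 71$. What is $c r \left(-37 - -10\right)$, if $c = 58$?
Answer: $222372$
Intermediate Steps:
$r = -142$ ($r = \left(-2\right) 71 = -142$)
$c r \left(-37 - -10\right) = 58 \left(-142\right) \left(-37 - -10\right) = - 8236 \left(-37 + 10\right) = \left(-8236\right) \left(-27\right) = 222372$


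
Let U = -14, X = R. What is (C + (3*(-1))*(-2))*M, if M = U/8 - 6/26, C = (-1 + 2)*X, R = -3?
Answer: -309/52 ≈ -5.9423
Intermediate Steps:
X = -3
C = -3 (C = (-1 + 2)*(-3) = 1*(-3) = -3)
M = -103/52 (M = -14/8 - 6/26 = -14*⅛ - 6*1/26 = -7/4 - 3/13 = -103/52 ≈ -1.9808)
(C + (3*(-1))*(-2))*M = (-3 + (3*(-1))*(-2))*(-103/52) = (-3 - 3*(-2))*(-103/52) = (-3 + 6)*(-103/52) = 3*(-103/52) = -309/52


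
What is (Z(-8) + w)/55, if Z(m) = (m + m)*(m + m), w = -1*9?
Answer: 247/55 ≈ 4.4909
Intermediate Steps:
w = -9
Z(m) = 4*m² (Z(m) = (2*m)*(2*m) = 4*m²)
(Z(-8) + w)/55 = (4*(-8)² - 9)/55 = (4*64 - 9)*(1/55) = (256 - 9)*(1/55) = 247*(1/55) = 247/55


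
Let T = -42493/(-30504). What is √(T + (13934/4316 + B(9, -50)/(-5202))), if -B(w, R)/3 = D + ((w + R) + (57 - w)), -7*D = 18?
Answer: √1970466991258274418/652790684 ≈ 2.1504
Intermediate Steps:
D = -18/7 (D = -⅐*18 = -18/7 ≈ -2.5714)
B(w, R) = -1143/7 - 3*R (B(w, R) = -3*(-18/7 + ((w + R) + (57 - w))) = -3*(-18/7 + ((R + w) + (57 - w))) = -3*(-18/7 + (57 + R)) = -3*(381/7 + R) = -1143/7 - 3*R)
T = 42493/30504 (T = -42493*(-1/30504) = 42493/30504 ≈ 1.3930)
√(T + (13934/4316 + B(9, -50)/(-5202))) = √(42493/30504 + (13934/4316 + (-1143/7 - 3*(-50))/(-5202))) = √(42493/30504 + (13934*(1/4316) + (-1143/7 + 150)*(-1/5202))) = √(42493/30504 + (6967/2158 - 93/7*(-1/5202))) = √(42493/30504 + (6967/2158 + 31/12138)) = √(42493/30504 + 21158086/6548451) = √(102629953743/22194883256) = √1970466991258274418/652790684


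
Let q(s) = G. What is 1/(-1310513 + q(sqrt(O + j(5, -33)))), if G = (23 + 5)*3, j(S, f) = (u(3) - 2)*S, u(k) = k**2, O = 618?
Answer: -1/1310429 ≈ -7.6311e-7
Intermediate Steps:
j(S, f) = 7*S (j(S, f) = (3**2 - 2)*S = (9 - 2)*S = 7*S)
G = 84 (G = 28*3 = 84)
q(s) = 84
1/(-1310513 + q(sqrt(O + j(5, -33)))) = 1/(-1310513 + 84) = 1/(-1310429) = -1/1310429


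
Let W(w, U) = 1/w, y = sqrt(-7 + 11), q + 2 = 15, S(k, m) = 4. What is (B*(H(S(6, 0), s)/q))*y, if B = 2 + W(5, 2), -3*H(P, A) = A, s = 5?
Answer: -22/39 ≈ -0.56410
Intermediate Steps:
q = 13 (q = -2 + 15 = 13)
H(P, A) = -A/3
y = 2 (y = sqrt(4) = 2)
B = 11/5 (B = 2 + 1/5 = 11/5 ≈ 2.2000)
(B*(H(S(6, 0), s)/q))*y = (11*(-1/3*5/13)/5)*2 = (11*(-5/3*1/13)/5)*2 = ((11/5)*(-5/39))*2 = -11/39*2 = -22/39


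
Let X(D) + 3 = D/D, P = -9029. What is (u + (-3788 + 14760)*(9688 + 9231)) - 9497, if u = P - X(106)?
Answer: 207560744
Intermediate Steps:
X(D) = -2 (X(D) = -3 + D/D = -3 + 1 = -2)
u = -9027 (u = -9029 - 1*(-2) = -9029 + 2 = -9027)
(u + (-3788 + 14760)*(9688 + 9231)) - 9497 = (-9027 + (-3788 + 14760)*(9688 + 9231)) - 9497 = (-9027 + 10972*18919) - 9497 = (-9027 + 207579268) - 9497 = 207570241 - 9497 = 207560744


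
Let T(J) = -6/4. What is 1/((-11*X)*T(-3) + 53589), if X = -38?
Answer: 1/52962 ≈ 1.8881e-5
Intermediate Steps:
T(J) = -3/2 (T(J) = -6*¼ = -3/2)
1/((-11*X)*T(-3) + 53589) = 1/(-11*(-38)*(-3/2) + 53589) = 1/(418*(-3/2) + 53589) = 1/(-627 + 53589) = 1/52962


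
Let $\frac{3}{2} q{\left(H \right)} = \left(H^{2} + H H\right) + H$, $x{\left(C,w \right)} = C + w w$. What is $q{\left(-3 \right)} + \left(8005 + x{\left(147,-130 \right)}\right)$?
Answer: $25062$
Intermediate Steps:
$x{\left(C,w \right)} = C + w^{2}$
$q{\left(H \right)} = \frac{2 H}{3} + \frac{4 H^{2}}{3}$ ($q{\left(H \right)} = \frac{2 \left(\left(H^{2} + H H\right) + H\right)}{3} = \frac{2 \left(\left(H^{2} + H^{2}\right) + H\right)}{3} = \frac{2 \left(2 H^{2} + H\right)}{3} = \frac{2 \left(H + 2 H^{2}\right)}{3} = \frac{2 H}{3} + \frac{4 H^{2}}{3}$)
$q{\left(-3 \right)} + \left(8005 + x{\left(147,-130 \right)}\right) = \frac{2}{3} \left(-3\right) \left(1 + 2 \left(-3\right)\right) + \left(8005 + \left(147 + \left(-130\right)^{2}\right)\right) = \frac{2}{3} \left(-3\right) \left(1 - 6\right) + \left(8005 + \left(147 + 16900\right)\right) = \frac{2}{3} \left(-3\right) \left(-5\right) + \left(8005 + 17047\right) = 10 + 25052 = 25062$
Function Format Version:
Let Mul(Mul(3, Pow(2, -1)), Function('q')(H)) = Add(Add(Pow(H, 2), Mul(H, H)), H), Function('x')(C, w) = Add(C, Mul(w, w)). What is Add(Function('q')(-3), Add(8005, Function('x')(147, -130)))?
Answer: 25062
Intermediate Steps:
Function('x')(C, w) = Add(C, Pow(w, 2))
Function('q')(H) = Add(Mul(Rational(2, 3), H), Mul(Rational(4, 3), Pow(H, 2))) (Function('q')(H) = Mul(Rational(2, 3), Add(Add(Pow(H, 2), Mul(H, H)), H)) = Mul(Rational(2, 3), Add(Add(Pow(H, 2), Pow(H, 2)), H)) = Mul(Rational(2, 3), Add(Mul(2, Pow(H, 2)), H)) = Mul(Rational(2, 3), Add(H, Mul(2, Pow(H, 2)))) = Add(Mul(Rational(2, 3), H), Mul(Rational(4, 3), Pow(H, 2))))
Add(Function('q')(-3), Add(8005, Function('x')(147, -130))) = Add(Mul(Rational(2, 3), -3, Add(1, Mul(2, -3))), Add(8005, Add(147, Pow(-130, 2)))) = Add(Mul(Rational(2, 3), -3, Add(1, -6)), Add(8005, Add(147, 16900))) = Add(Mul(Rational(2, 3), -3, -5), Add(8005, 17047)) = Add(10, 25052) = 25062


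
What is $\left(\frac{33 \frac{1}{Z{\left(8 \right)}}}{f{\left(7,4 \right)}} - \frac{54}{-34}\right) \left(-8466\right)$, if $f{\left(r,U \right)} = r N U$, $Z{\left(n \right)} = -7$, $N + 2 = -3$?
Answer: $- \frac{6728229}{490} \approx -13731.0$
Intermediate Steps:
$N = -5$ ($N = -2 - 3 = -5$)
$f{\left(r,U \right)} = - 5 U r$ ($f{\left(r,U \right)} = r \left(-5\right) U = - 5 r U = - 5 U r$)
$\left(\frac{33 \frac{1}{Z{\left(8 \right)}}}{f{\left(7,4 \right)}} - \frac{54}{-34}\right) \left(-8466\right) = \left(\frac{33 \frac{1}{-7}}{\left(-5\right) 4 \cdot 7} - \frac{54}{-34}\right) \left(-8466\right) = \left(\frac{33 \left(- \frac{1}{7}\right)}{-140} - - \frac{27}{17}\right) \left(-8466\right) = \left(\left(- \frac{33}{7}\right) \left(- \frac{1}{140}\right) + \frac{27}{17}\right) \left(-8466\right) = \left(\frac{33}{980} + \frac{27}{17}\right) \left(-8466\right) = \frac{27021}{16660} \left(-8466\right) = - \frac{6728229}{490}$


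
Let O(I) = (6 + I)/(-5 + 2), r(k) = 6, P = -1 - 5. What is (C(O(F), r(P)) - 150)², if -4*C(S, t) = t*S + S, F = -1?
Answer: 3115225/144 ≈ 21634.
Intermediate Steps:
P = -6
O(I) = -2 - I/3 (O(I) = (6 + I)/(-3) = (6 + I)*(-⅓) = -2 - I/3)
C(S, t) = -S/4 - S*t/4 (C(S, t) = -(t*S + S)/4 = -(S*t + S)/4 = -(S + S*t)/4 = -S/4 - S*t/4)
(C(O(F), r(P)) - 150)² = (-(-2 - ⅓*(-1))*(1 + 6)/4 - 150)² = (-¼*(-2 + ⅓)*7 - 150)² = (-¼*(-5/3)*7 - 150)² = (35/12 - 150)² = (-1765/12)² = 3115225/144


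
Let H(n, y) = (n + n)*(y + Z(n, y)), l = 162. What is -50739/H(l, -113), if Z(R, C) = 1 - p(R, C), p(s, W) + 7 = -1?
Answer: 1301/864 ≈ 1.5058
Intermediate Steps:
p(s, W) = -8 (p(s, W) = -7 - 1 = -8)
Z(R, C) = 9 (Z(R, C) = 1 - 1*(-8) = 1 + 8 = 9)
H(n, y) = 2*n*(9 + y) (H(n, y) = (n + n)*(y + 9) = (2*n)*(9 + y) = 2*n*(9 + y))
-50739/H(l, -113) = -50739*1/(324*(9 - 113)) = -50739/(2*162*(-104)) = -50739/(-33696) = -50739*(-1/33696) = 1301/864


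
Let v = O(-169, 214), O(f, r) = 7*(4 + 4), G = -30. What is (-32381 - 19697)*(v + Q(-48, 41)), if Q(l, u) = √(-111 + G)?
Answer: -2916368 - 52078*I*√141 ≈ -2.9164e+6 - 6.1839e+5*I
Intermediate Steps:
O(f, r) = 56 (O(f, r) = 7*8 = 56)
Q(l, u) = I*√141 (Q(l, u) = √(-111 - 30) = √(-141) = I*√141)
v = 56
(-32381 - 19697)*(v + Q(-48, 41)) = (-32381 - 19697)*(56 + I*√141) = -52078*(56 + I*√141) = -2916368 - 52078*I*√141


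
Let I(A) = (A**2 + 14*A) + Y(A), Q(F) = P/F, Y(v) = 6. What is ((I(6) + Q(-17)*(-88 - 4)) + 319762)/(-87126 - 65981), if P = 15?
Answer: -5439476/2602819 ≈ -2.0898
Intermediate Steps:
Q(F) = 15/F
I(A) = 6 + A**2 + 14*A (I(A) = (A**2 + 14*A) + 6 = 6 + A**2 + 14*A)
((I(6) + Q(-17)*(-88 - 4)) + 319762)/(-87126 - 65981) = (((6 + 6**2 + 14*6) + (15/(-17))*(-88 - 4)) + 319762)/(-87126 - 65981) = (((6 + 36 + 84) + (15*(-1/17))*(-92)) + 319762)/(-153107) = ((126 - 15/17*(-92)) + 319762)*(-1/153107) = ((126 + 1380/17) + 319762)*(-1/153107) = (3522/17 + 319762)*(-1/153107) = (5439476/17)*(-1/153107) = -5439476/2602819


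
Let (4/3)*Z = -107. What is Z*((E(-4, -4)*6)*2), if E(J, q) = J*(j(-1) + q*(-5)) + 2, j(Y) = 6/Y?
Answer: 52002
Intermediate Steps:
Z = -321/4 (Z = (¾)*(-107) = -321/4 ≈ -80.250)
E(J, q) = 2 + J*(-6 - 5*q) (E(J, q) = J*(6/(-1) + q*(-5)) + 2 = J*(6*(-1) - 5*q) + 2 = J*(-6 - 5*q) + 2 = 2 + J*(-6 - 5*q))
Z*((E(-4, -4)*6)*2) = -321*(2 - 6*(-4) - 5*(-4)*(-4))*6*2/4 = -321*(2 + 24 - 80)*6*2/4 = -321*(-54*6)*2/4 = -(-26001)*2 = -321/4*(-648) = 52002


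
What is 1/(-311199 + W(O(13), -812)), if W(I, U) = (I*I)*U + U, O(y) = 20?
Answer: -1/636811 ≈ -1.5703e-6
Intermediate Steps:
W(I, U) = U + U*I² (W(I, U) = I²*U + U = U*I² + U = U + U*I²)
1/(-311199 + W(O(13), -812)) = 1/(-311199 - 812*(1 + 20²)) = 1/(-311199 - 812*(1 + 400)) = 1/(-311199 - 812*401) = 1/(-311199 - 325612) = 1/(-636811) = -1/636811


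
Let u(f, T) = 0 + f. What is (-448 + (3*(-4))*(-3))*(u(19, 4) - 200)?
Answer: 74572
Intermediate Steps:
u(f, T) = f
(-448 + (3*(-4))*(-3))*(u(19, 4) - 200) = (-448 + (3*(-4))*(-3))*(19 - 200) = (-448 - 12*(-3))*(-181) = (-448 + 36)*(-181) = -412*(-181) = 74572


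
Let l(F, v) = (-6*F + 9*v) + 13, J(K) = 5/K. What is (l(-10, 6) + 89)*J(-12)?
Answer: -90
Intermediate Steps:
l(F, v) = 13 - 6*F + 9*v
(l(-10, 6) + 89)*J(-12) = ((13 - 6*(-10) + 9*6) + 89)*(5/(-12)) = ((13 + 60 + 54) + 89)*(5*(-1/12)) = (127 + 89)*(-5/12) = 216*(-5/12) = -90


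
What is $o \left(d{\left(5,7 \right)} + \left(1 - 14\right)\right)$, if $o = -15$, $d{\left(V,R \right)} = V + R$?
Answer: $15$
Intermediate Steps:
$d{\left(V,R \right)} = R + V$
$o \left(d{\left(5,7 \right)} + \left(1 - 14\right)\right) = - 15 \left(\left(7 + 5\right) + \left(1 - 14\right)\right) = - 15 \left(12 - 13\right) = \left(-15\right) \left(-1\right) = 15$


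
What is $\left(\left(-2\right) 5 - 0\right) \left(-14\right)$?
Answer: $140$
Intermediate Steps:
$\left(\left(-2\right) 5 - 0\right) \left(-14\right) = \left(-10 + 0\right) \left(-14\right) = \left(-10\right) \left(-14\right) = 140$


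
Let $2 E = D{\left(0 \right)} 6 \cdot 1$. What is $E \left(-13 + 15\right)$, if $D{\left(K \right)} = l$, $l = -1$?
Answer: $-6$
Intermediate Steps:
$D{\left(K \right)} = -1$
$E = -3$ ($E = \frac{\left(-1\right) 6 \cdot 1}{2} = \frac{\left(-6\right) 1}{2} = \frac{1}{2} \left(-6\right) = -3$)
$E \left(-13 + 15\right) = - 3 \left(-13 + 15\right) = \left(-3\right) 2 = -6$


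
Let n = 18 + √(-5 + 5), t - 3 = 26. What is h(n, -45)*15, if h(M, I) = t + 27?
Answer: 840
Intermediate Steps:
t = 29 (t = 3 + 26 = 29)
n = 18 (n = 18 + √0 = 18 + 0 = 18)
h(M, I) = 56 (h(M, I) = 29 + 27 = 56)
h(n, -45)*15 = 56*15 = 840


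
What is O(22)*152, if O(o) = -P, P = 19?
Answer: -2888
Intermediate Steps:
O(o) = -19 (O(o) = -1*19 = -19)
O(22)*152 = -19*152 = -2888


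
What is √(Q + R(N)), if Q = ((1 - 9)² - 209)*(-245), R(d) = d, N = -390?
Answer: √35135 ≈ 187.44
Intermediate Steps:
Q = 35525 (Q = ((-8)² - 209)*(-245) = (64 - 209)*(-245) = -145*(-245) = 35525)
√(Q + R(N)) = √(35525 - 390) = √35135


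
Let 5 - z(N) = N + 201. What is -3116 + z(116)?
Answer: -3428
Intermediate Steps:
z(N) = -196 - N (z(N) = 5 - (N + 201) = 5 - (201 + N) = 5 + (-201 - N) = -196 - N)
-3116 + z(116) = -3116 + (-196 - 1*116) = -3116 + (-196 - 116) = -3116 - 312 = -3428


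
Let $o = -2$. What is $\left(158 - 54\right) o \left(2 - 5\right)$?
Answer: $624$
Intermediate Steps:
$\left(158 - 54\right) o \left(2 - 5\right) = \left(158 - 54\right) \left(- 2 \left(2 - 5\right)\right) = \left(158 - 54\right) \left(\left(-2\right) \left(-3\right)\right) = 104 \cdot 6 = 624$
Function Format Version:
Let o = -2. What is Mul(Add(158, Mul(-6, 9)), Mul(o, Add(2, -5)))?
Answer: 624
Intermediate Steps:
Mul(Add(158, Mul(-6, 9)), Mul(o, Add(2, -5))) = Mul(Add(158, Mul(-6, 9)), Mul(-2, Add(2, -5))) = Mul(Add(158, -54), Mul(-2, -3)) = Mul(104, 6) = 624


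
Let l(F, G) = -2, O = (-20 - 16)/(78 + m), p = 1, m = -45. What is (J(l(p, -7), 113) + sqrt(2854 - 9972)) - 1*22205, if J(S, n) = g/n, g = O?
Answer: -27600827/1243 + I*sqrt(7118) ≈ -22205.0 + 84.368*I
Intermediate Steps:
O = -12/11 (O = (-20 - 16)/(78 - 45) = -36/33 = -36*1/33 = -12/11 ≈ -1.0909)
g = -12/11 ≈ -1.0909
J(S, n) = -12/(11*n)
(J(l(p, -7), 113) + sqrt(2854 - 9972)) - 1*22205 = (-12/11/113 + sqrt(2854 - 9972)) - 1*22205 = (-12/11*1/113 + sqrt(-7118)) - 22205 = (-12/1243 + I*sqrt(7118)) - 22205 = -27600827/1243 + I*sqrt(7118)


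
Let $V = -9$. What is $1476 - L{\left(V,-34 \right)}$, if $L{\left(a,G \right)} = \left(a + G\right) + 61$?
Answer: $1458$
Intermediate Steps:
$L{\left(a,G \right)} = 61 + G + a$ ($L{\left(a,G \right)} = \left(G + a\right) + 61 = 61 + G + a$)
$1476 - L{\left(V,-34 \right)} = 1476 - \left(61 - 34 - 9\right) = 1476 - 18 = 1458$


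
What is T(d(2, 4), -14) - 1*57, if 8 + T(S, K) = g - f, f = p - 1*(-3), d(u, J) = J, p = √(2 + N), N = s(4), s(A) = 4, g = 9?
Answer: -59 - √6 ≈ -61.449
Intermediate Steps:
N = 4
p = √6 (p = √(2 + 4) = √6 ≈ 2.4495)
f = 3 + √6 (f = √6 - 1*(-3) = √6 + 3 = 3 + √6 ≈ 5.4495)
T(S, K) = -2 - √6 (T(S, K) = -8 + (9 - (3 + √6)) = -8 + (9 + (-3 - √6)) = -8 + (6 - √6) = -2 - √6)
T(d(2, 4), -14) - 1*57 = (-2 - √6) - 1*57 = (-2 - √6) - 57 = -59 - √6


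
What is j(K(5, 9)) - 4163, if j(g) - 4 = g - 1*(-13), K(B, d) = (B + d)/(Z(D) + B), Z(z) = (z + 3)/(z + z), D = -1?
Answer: -8285/2 ≈ -4142.5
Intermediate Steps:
Z(z) = (3 + z)/(2*z) (Z(z) = (3 + z)/((2*z)) = (3 + z)*(1/(2*z)) = (3 + z)/(2*z))
K(B, d) = (B + d)/(-1 + B) (K(B, d) = (B + d)/((1/2)*(3 - 1)/(-1) + B) = (B + d)/((1/2)*(-1)*2 + B) = (B + d)/(-1 + B))
j(g) = 17 + g (j(g) = 4 + (g - 1*(-13)) = 4 + (g + 13) = 4 + (13 + g) = 17 + g)
j(K(5, 9)) - 4163 = (17 + (5 + 9)/(-1 + 5)) - 4163 = (17 + 14/4) - 4163 = (17 + (1/4)*14) - 4163 = (17 + 7/2) - 4163 = 41/2 - 4163 = -8285/2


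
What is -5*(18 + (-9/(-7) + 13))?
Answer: -1130/7 ≈ -161.43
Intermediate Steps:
-5*(18 + (-9/(-7) + 13)) = -5*(18 + (-9*(-1/7) + 13)) = -5*(18 + (9/7 + 13)) = -5*(18 + 100/7) = -5*226/7 = -1130/7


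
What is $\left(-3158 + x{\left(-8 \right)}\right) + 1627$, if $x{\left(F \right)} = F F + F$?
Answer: $-1475$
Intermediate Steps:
$x{\left(F \right)} = F + F^{2}$ ($x{\left(F \right)} = F^{2} + F = F + F^{2}$)
$\left(-3158 + x{\left(-8 \right)}\right) + 1627 = \left(-3158 - 8 \left(1 - 8\right)\right) + 1627 = \left(-3158 - -56\right) + 1627 = \left(-3158 + 56\right) + 1627 = -3102 + 1627 = -1475$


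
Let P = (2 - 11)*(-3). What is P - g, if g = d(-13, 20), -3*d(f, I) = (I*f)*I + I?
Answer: -5099/3 ≈ -1699.7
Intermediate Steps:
d(f, I) = -I/3 - f*I²/3 (d(f, I) = -((I*f)*I + I)/3 = -(f*I² + I)/3 = -(I + f*I²)/3 = -I/3 - f*I²/3)
g = 5180/3 (g = -⅓*20*(1 + 20*(-13)) = -⅓*20*(1 - 260) = -⅓*20*(-259) = 5180/3 ≈ 1726.7)
P = 27 (P = -9*(-3) = 27)
P - g = 27 - 1*5180/3 = 27 - 5180/3 = -5099/3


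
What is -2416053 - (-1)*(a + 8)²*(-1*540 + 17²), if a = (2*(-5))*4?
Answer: -2673077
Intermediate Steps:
a = -40 (a = -10*4 = -40)
-2416053 - (-1)*(a + 8)²*(-1*540 + 17²) = -2416053 - (-1)*(-40 + 8)²*(-1*540 + 17²) = -2416053 - (-1)*(-32)²*(-540 + 289) = -2416053 - (-1)*1024*(-251) = -2416053 - (-1)*(-257024) = -2416053 - 1*257024 = -2416053 - 257024 = -2673077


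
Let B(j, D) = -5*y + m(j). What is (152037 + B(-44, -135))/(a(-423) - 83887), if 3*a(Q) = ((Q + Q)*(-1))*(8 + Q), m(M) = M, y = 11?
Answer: -151938/200917 ≈ -0.75622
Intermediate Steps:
B(j, D) = -55 + j (B(j, D) = -5*11 + j = -55 + j)
a(Q) = -2*Q*(8 + Q)/3 (a(Q) = (((Q + Q)*(-1))*(8 + Q))/3 = (((2*Q)*(-1))*(8 + Q))/3 = ((-2*Q)*(8 + Q))/3 = (-2*Q*(8 + Q))/3 = -2*Q*(8 + Q)/3)
(152037 + B(-44, -135))/(a(-423) - 83887) = (152037 + (-55 - 44))/(-⅔*(-423)*(8 - 423) - 83887) = (152037 - 99)/(-⅔*(-423)*(-415) - 83887) = 151938/(-117030 - 83887) = 151938/(-200917) = 151938*(-1/200917) = -151938/200917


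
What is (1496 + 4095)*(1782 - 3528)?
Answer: -9761886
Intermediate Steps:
(1496 + 4095)*(1782 - 3528) = 5591*(-1746) = -9761886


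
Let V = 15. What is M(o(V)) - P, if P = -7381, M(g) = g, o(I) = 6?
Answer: 7387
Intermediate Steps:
M(o(V)) - P = 6 - 1*(-7381) = 6 + 7381 = 7387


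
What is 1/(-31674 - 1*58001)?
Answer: -1/89675 ≈ -1.1151e-5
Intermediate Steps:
1/(-31674 - 1*58001) = 1/(-31674 - 58001) = 1/(-89675) = -1/89675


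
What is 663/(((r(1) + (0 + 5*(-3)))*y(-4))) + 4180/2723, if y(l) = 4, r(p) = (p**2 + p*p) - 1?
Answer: -224467/21784 ≈ -10.304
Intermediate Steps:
r(p) = -1 + 2*p**2 (r(p) = (p**2 + p**2) - 1 = 2*p**2 - 1 = -1 + 2*p**2)
663/(((r(1) + (0 + 5*(-3)))*y(-4))) + 4180/2723 = 663/((((-1 + 2*1**2) + (0 + 5*(-3)))*4)) + 4180/2723 = 663/((((-1 + 2*1) + (0 - 15))*4)) + 4180*(1/2723) = 663/((((-1 + 2) - 15)*4)) + 4180/2723 = 663/(((1 - 15)*4)) + 4180/2723 = 663/((-14*4)) + 4180/2723 = 663/(-56) + 4180/2723 = 663*(-1/56) + 4180/2723 = -663/56 + 4180/2723 = -224467/21784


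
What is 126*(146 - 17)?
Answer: 16254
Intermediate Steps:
126*(146 - 17) = 126*129 = 16254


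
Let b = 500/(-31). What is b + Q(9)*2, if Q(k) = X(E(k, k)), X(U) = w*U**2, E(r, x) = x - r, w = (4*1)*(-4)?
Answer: -500/31 ≈ -16.129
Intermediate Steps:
w = -16 (w = 4*(-4) = -16)
X(U) = -16*U**2
Q(k) = 0 (Q(k) = -16*(k - k)**2 = -16*0**2 = -16*0 = 0)
b = -500/31 (b = 500*(-1/31) = -500/31 ≈ -16.129)
b + Q(9)*2 = -500/31 + 0*2 = -500/31 + 0 = -500/31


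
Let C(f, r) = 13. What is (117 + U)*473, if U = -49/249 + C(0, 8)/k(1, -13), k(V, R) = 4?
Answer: 56558029/996 ≈ 56785.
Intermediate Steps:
U = 3041/996 (U = -49/249 + 13/4 = 3041/996 ≈ 3.0532)
(117 + U)*473 = (117 + 3041/996)*473 = (119573/996)*473 = 56558029/996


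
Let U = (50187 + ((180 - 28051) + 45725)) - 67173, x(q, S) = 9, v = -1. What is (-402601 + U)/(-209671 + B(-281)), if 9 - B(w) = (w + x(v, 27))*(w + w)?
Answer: 133911/120842 ≈ 1.1081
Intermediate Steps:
U = 868 (U = (50187 + (-27871 + 45725)) - 67173 = (50187 + 17854) - 67173 = 68041 - 67173 = 868)
B(w) = 9 - 2*w*(9 + w) (B(w) = 9 - (w + 9)*(w + w) = 9 - (9 + w)*2*w = 9 - 2*w*(9 + w))
(-402601 + U)/(-209671 + B(-281)) = (-402601 + 868)/(-209671 + (9 - 18*(-281) - 2*(-281)²)) = -401733/(-209671 + (9 + 5058 - 2*78961)) = -401733/(-209671 + (9 + 5058 - 157922)) = -401733/(-209671 - 152855) = -401733/(-362526) = -401733*(-1/362526) = 133911/120842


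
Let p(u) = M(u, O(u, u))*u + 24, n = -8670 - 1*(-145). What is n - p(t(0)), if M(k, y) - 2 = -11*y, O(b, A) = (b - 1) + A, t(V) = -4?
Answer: -8145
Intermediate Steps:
n = -8525 (n = -8670 + 145 = -8525)
O(b, A) = -1 + A + b (O(b, A) = (-1 + b) + A = -1 + A + b)
M(k, y) = 2 - 11*y
p(u) = 24 + u*(13 - 22*u) (p(u) = (2 - 11*(-1 + u + u))*u + 24 = (2 - 11*(-1 + 2*u))*u + 24 = (2 + (11 - 22*u))*u + 24 = (13 - 22*u)*u + 24 = u*(13 - 22*u) + 24 = 24 + u*(13 - 22*u))
n - p(t(0)) = -8525 - (24 - 1*(-4)*(-13 + 22*(-4))) = -8525 - (24 - 1*(-4)*(-13 - 88)) = -8525 - (24 - 1*(-4)*(-101)) = -8525 - (24 - 404) = -8525 - 1*(-380) = -8525 + 380 = -8145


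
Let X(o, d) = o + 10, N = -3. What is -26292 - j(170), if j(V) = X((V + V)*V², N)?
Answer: -9852302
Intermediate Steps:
X(o, d) = 10 + o
j(V) = 10 + 2*V³ (j(V) = 10 + (V + V)*V² = 10 + (2*V)*V² = 10 + 2*V³)
-26292 - j(170) = -26292 - (10 + 2*170³) = -26292 - (10 + 2*4913000) = -26292 - (10 + 9826000) = -26292 - 1*9826010 = -26292 - 9826010 = -9852302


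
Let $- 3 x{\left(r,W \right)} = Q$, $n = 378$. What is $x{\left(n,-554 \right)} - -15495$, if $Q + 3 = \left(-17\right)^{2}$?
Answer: $\frac{46199}{3} \approx 15400.0$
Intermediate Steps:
$Q = 286$ ($Q = -3 + \left(-17\right)^{2} = -3 + 289 = 286$)
$x{\left(r,W \right)} = - \frac{286}{3}$ ($x{\left(r,W \right)} = \left(- \frac{1}{3}\right) 286 = - \frac{286}{3}$)
$x{\left(n,-554 \right)} - -15495 = - \frac{286}{3} - -15495 = - \frac{286}{3} + 15495 = \frac{46199}{3}$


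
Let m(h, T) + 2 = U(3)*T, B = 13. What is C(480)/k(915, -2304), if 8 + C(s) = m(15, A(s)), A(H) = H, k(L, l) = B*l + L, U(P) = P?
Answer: -1430/29037 ≈ -0.049248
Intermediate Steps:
k(L, l) = L + 13*l (k(L, l) = 13*l + L = L + 13*l)
m(h, T) = -2 + 3*T
C(s) = -10 + 3*s (C(s) = -8 + (-2 + 3*s) = -10 + 3*s)
C(480)/k(915, -2304) = (-10 + 3*480)/(915 + 13*(-2304)) = (-10 + 1440)/(915 - 29952) = 1430/(-29037) = 1430*(-1/29037) = -1430/29037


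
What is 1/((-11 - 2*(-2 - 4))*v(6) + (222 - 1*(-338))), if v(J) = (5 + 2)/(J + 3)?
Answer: 9/5047 ≈ 0.0017832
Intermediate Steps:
v(J) = 7/(3 + J)
1/((-11 - 2*(-2 - 4))*v(6) + (222 - 1*(-338))) = 1/((-11 - 2*(-2 - 4))*(7/(3 + 6)) + (222 - 1*(-338))) = 1/((-11 - 2*(-6))*(7/9) + (222 + 338)) = 1/((-11 + 12)*(7*(⅑)) + 560) = 1/(1*(7/9) + 560) = 1/(7/9 + 560) = 1/(5047/9) = 9/5047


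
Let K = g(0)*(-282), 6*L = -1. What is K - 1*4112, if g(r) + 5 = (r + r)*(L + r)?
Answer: -2702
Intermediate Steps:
L = -⅙ (L = (⅙)*(-1) = -⅙ ≈ -0.16667)
g(r) = -5 + 2*r*(-⅙ + r) (g(r) = -5 + (r + r)*(-⅙ + r) = -5 + (2*r)*(-⅙ + r) = -5 + 2*r*(-⅙ + r))
K = 1410 (K = (-5 + 2*0² - ⅓*0)*(-282) = (-5 + 2*0 + 0)*(-282) = (-5 + 0 + 0)*(-282) = -5*(-282) = 1410)
K - 1*4112 = 1410 - 1*4112 = 1410 - 4112 = -2702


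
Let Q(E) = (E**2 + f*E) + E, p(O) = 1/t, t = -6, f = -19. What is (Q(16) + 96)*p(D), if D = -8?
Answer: -32/3 ≈ -10.667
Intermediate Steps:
p(O) = -1/6 (p(O) = 1/(-6) = -1/6)
Q(E) = E**2 - 18*E (Q(E) = (E**2 - 19*E) + E = E**2 - 18*E)
(Q(16) + 96)*p(D) = (16*(-18 + 16) + 96)*(-1/6) = (16*(-2) + 96)*(-1/6) = (-32 + 96)*(-1/6) = 64*(-1/6) = -32/3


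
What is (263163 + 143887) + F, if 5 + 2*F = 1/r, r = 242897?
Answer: 98870616608/242897 ≈ 4.0705e+5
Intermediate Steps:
F = -607242/242897 (F = -5/2 + (½)/242897 = -5/2 + (½)*(1/242897) = -5/2 + 1/485794 = -607242/242897 ≈ -2.5000)
(263163 + 143887) + F = (263163 + 143887) - 607242/242897 = 407050 - 607242/242897 = 98870616608/242897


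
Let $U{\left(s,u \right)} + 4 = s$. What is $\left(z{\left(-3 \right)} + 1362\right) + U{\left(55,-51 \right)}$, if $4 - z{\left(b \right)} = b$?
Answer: $1420$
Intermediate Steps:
$U{\left(s,u \right)} = -4 + s$
$z{\left(b \right)} = 4 - b$
$\left(z{\left(-3 \right)} + 1362\right) + U{\left(55,-51 \right)} = \left(\left(4 - -3\right) + 1362\right) + \left(-4 + 55\right) = \left(\left(4 + 3\right) + 1362\right) + 51 = \left(7 + 1362\right) + 51 = 1369 + 51 = 1420$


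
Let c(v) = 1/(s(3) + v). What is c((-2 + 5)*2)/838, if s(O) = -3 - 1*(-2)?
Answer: 1/4190 ≈ 0.00023866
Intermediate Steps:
s(O) = -1 (s(O) = -3 + 2 = -1)
c(v) = 1/(-1 + v)
c((-2 + 5)*2)/838 = 1/(-1 + (-2 + 5)*2*838) = (1/838)/(-1 + 3*2) = (1/838)/(-1 + 6) = (1/838)/5 = (⅕)*(1/838) = 1/4190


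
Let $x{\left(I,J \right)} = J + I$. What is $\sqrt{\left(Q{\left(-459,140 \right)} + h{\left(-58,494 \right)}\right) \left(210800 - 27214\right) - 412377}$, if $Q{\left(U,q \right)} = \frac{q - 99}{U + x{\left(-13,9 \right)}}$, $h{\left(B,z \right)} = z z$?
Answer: $\frac{\sqrt{9603980824538273}}{463} \approx 2.1166 \cdot 10^{5}$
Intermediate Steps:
$h{\left(B,z \right)} = z^{2}$
$x{\left(I,J \right)} = I + J$
$Q{\left(U,q \right)} = \frac{-99 + q}{-4 + U}$ ($Q{\left(U,q \right)} = \frac{q - 99}{U + \left(-13 + 9\right)} = \frac{-99 + q}{U - 4} = \frac{-99 + q}{-4 + U}$)
$\sqrt{\left(Q{\left(-459,140 \right)} + h{\left(-58,494 \right)}\right) \left(210800 - 27214\right) - 412377} = \sqrt{\left(\frac{-99 + 140}{-4 - 459} + 494^{2}\right) \left(210800 - 27214\right) - 412377} = \sqrt{\left(\frac{1}{-463} \cdot 41 + 244036\right) 183586 - 412377} = \sqrt{\left(\left(- \frac{1}{463}\right) 41 + 244036\right) 183586 - 412377} = \sqrt{\left(- \frac{41}{463} + 244036\right) 183586 - 412377} = \sqrt{\frac{112988627}{463} \cdot 183586 - 412377} = \sqrt{\frac{20743130076422}{463} - 412377} = \sqrt{\frac{20742939145871}{463}} = \frac{\sqrt{9603980824538273}}{463}$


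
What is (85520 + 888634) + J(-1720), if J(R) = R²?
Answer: 3932554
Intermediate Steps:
(85520 + 888634) + J(-1720) = (85520 + 888634) + (-1720)² = 974154 + 2958400 = 3932554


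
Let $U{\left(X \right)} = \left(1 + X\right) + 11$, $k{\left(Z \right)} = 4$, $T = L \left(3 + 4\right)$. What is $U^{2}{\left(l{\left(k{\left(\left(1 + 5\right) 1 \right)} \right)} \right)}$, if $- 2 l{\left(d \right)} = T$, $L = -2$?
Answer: $361$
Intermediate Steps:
$T = -14$ ($T = - 2 \left(3 + 4\right) = \left(-2\right) 7 = -14$)
$l{\left(d \right)} = 7$ ($l{\left(d \right)} = \left(- \frac{1}{2}\right) \left(-14\right) = 7$)
$U{\left(X \right)} = 12 + X$
$U^{2}{\left(l{\left(k{\left(\left(1 + 5\right) 1 \right)} \right)} \right)} = \left(12 + 7\right)^{2} = 19^{2} = 361$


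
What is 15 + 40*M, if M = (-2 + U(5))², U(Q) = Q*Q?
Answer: 21175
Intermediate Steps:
U(Q) = Q²
M = 529 (M = (-2 + 5²)² = (-2 + 25)² = 23² = 529)
15 + 40*M = 15 + 40*529 = 15 + 21160 = 21175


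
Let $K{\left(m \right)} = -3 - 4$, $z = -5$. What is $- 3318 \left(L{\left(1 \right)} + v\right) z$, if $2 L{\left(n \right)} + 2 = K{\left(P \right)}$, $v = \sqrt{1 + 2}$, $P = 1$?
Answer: $-74655 + 16590 \sqrt{3} \approx -45920.0$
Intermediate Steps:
$K{\left(m \right)} = -7$
$v = \sqrt{3} \approx 1.732$
$L{\left(n \right)} = - \frac{9}{2}$ ($L{\left(n \right)} = -1 + \frac{1}{2} \left(-7\right) = -1 - \frac{7}{2} = - \frac{9}{2}$)
$- 3318 \left(L{\left(1 \right)} + v\right) z = - 3318 \left(- \frac{9}{2} + \sqrt{3}\right) \left(-5\right) = - 3318 \left(\frac{45}{2} - 5 \sqrt{3}\right) = -74655 + 16590 \sqrt{3}$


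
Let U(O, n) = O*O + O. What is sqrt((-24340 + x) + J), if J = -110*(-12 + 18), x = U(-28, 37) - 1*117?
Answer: I*sqrt(24361) ≈ 156.08*I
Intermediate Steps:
U(O, n) = O + O**2 (U(O, n) = O**2 + O = O + O**2)
x = 639 (x = -28*(1 - 28) - 1*117 = -28*(-27) - 117 = 756 - 117 = 639)
J = -660 (J = -110*6 = -660)
sqrt((-24340 + x) + J) = sqrt((-24340 + 639) - 660) = sqrt(-23701 - 660) = sqrt(-24361) = I*sqrt(24361)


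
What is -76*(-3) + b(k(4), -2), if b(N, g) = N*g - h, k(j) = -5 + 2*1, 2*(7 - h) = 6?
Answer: 230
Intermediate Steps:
h = 4 (h = 7 - 1/2*6 = 7 - 3 = 4)
k(j) = -3 (k(j) = -5 + 2 = -3)
b(N, g) = -4 + N*g (b(N, g) = N*g - 1*4 = N*g - 4 = -4 + N*g)
-76*(-3) + b(k(4), -2) = -76*(-3) + (-4 - 3*(-2)) = 228 + (-4 + 6) = 228 + 2 = 230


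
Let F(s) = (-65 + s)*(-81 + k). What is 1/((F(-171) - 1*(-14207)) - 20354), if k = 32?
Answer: 1/5417 ≈ 0.00018460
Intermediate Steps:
F(s) = 3185 - 49*s (F(s) = (-65 + s)*(-81 + 32) = (-65 + s)*(-49) = 3185 - 49*s)
1/((F(-171) - 1*(-14207)) - 20354) = 1/(((3185 - 49*(-171)) - 1*(-14207)) - 20354) = 1/(((3185 + 8379) + 14207) - 20354) = 1/((11564 + 14207) - 20354) = 1/(25771 - 20354) = 1/5417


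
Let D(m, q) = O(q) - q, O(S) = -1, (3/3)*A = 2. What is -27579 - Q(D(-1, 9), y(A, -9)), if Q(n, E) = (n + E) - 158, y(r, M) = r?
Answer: -27413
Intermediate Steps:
A = 2
D(m, q) = -1 - q
Q(n, E) = -158 + E + n (Q(n, E) = (E + n) - 158 = -158 + E + n)
-27579 - Q(D(-1, 9), y(A, -9)) = -27579 - (-158 + 2 + (-1 - 1*9)) = -27579 - (-158 + 2 + (-1 - 9)) = -27579 - (-158 + 2 - 10) = -27579 - 1*(-166) = -27579 + 166 = -27413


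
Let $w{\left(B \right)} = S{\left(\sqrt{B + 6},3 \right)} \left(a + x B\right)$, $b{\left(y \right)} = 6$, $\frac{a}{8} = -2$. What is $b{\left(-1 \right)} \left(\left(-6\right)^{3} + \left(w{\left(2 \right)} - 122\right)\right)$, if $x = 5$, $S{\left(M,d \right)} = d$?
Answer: $-2136$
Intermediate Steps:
$a = -16$ ($a = 8 \left(-2\right) = -16$)
$w{\left(B \right)} = -48 + 15 B$ ($w{\left(B \right)} = 3 \left(-16 + 5 B\right) = -48 + 15 B$)
$b{\left(-1 \right)} \left(\left(-6\right)^{3} + \left(w{\left(2 \right)} - 122\right)\right) = 6 \left(\left(-6\right)^{3} + \left(\left(-48 + 15 \cdot 2\right) - 122\right)\right) = 6 \left(-216 + \left(\left(-48 + 30\right) - 122\right)\right) = 6 \left(-216 - 140\right) = 6 \left(-356\right) = -2136$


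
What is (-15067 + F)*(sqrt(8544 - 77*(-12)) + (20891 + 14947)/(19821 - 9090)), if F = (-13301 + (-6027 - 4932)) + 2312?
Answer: -442181190/3577 - 222090*sqrt(263) ≈ -3.7253e+6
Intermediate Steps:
F = -21948 (F = (-13301 - 10959) + 2312 = -24260 + 2312 = -21948)
(-15067 + F)*(sqrt(8544 - 77*(-12)) + (20891 + 14947)/(19821 - 9090)) = (-15067 - 21948)*(sqrt(8544 - 77*(-12)) + (20891 + 14947)/(19821 - 9090)) = -37015*(sqrt(8544 + 924) + 35838/10731) = -37015*(sqrt(9468) + 35838*(1/10731)) = -37015*(6*sqrt(263) + 11946/3577) = -37015*(11946/3577 + 6*sqrt(263)) = -442181190/3577 - 222090*sqrt(263)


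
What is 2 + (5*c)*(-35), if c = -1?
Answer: 177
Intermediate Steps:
2 + (5*c)*(-35) = 2 + (5*(-1))*(-35) = 2 - 5*(-35) = 2 + 175 = 177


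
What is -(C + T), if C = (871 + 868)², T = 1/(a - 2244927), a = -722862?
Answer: -8974953038468/2967789 ≈ -3.0241e+6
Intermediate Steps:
T = -1/2967789 (T = 1/(-722862 - 2244927) = 1/(-2967789) = -1/2967789 ≈ -3.3695e-7)
C = 3024121 (C = 1739² = 3024121)
-(C + T) = -(3024121 - 1/2967789) = -1*8974953038468/2967789 = -8974953038468/2967789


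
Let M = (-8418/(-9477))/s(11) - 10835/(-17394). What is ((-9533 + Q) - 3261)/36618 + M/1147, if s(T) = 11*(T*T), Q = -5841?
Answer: -3336644218756811/6563558075149647 ≈ -0.50836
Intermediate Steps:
s(T) = 11*T**2
M = 1169383661/1875264534 (M = (-8418/(-9477))/((11*11**2)) - 10835/(-17394) = (-8418*(-1/9477))/((11*121)) - 10835*(-1/17394) = (2806/3159)/1331 + 10835/17394 = (2806/3159)*(1/1331) + 10835/17394 = 2806/4204629 + 10835/17394 = 1169383661/1875264534 ≈ 0.62358)
((-9533 + Q) - 3261)/36618 + M/1147 = ((-9533 - 5841) - 3261)/36618 + (1169383661/1875264534)/1147 = (-15374 - 3261)*(1/36618) + (1169383661/1875264534)*(1/1147) = -18635*1/36618 + 1169383661/2150928420498 = -18635/36618 + 1169383661/2150928420498 = -3336644218756811/6563558075149647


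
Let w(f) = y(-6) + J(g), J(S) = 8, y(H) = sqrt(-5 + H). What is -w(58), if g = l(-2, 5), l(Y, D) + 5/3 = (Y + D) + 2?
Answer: -8 - I*sqrt(11) ≈ -8.0 - 3.3166*I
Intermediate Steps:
l(Y, D) = 1/3 + D + Y (l(Y, D) = -5/3 + ((Y + D) + 2) = -5/3 + ((D + Y) + 2) = -5/3 + (2 + D + Y) = 1/3 + D + Y)
g = 10/3 (g = 1/3 + 5 - 2 = 10/3 ≈ 3.3333)
w(f) = 8 + I*sqrt(11) (w(f) = sqrt(-5 - 6) + 8 = sqrt(-11) + 8 = I*sqrt(11) + 8 = 8 + I*sqrt(11))
-w(58) = -(8 + I*sqrt(11)) = -8 - I*sqrt(11)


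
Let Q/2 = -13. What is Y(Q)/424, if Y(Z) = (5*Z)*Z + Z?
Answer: 1677/212 ≈ 7.9104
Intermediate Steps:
Q = -26 (Q = 2*(-13) = -26)
Y(Z) = Z + 5*Z² (Y(Z) = 5*Z² + Z = Z + 5*Z²)
Y(Q)/424 = -26*(1 + 5*(-26))/424 = -26*(1 - 130)*(1/424) = -26*(-129)*(1/424) = 3354*(1/424) = 1677/212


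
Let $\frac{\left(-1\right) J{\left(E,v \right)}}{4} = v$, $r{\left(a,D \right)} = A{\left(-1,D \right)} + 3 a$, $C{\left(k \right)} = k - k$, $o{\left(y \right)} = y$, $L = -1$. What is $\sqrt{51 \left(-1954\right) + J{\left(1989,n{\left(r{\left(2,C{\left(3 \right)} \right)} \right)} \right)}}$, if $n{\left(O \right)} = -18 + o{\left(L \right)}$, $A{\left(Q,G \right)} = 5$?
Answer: $i \sqrt{99578} \approx 315.56 i$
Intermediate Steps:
$C{\left(k \right)} = 0$
$r{\left(a,D \right)} = 5 + 3 a$
$n{\left(O \right)} = -19$ ($n{\left(O \right)} = -18 - 1 = -19$)
$J{\left(E,v \right)} = - 4 v$
$\sqrt{51 \left(-1954\right) + J{\left(1989,n{\left(r{\left(2,C{\left(3 \right)} \right)} \right)} \right)}} = \sqrt{51 \left(-1954\right) - -76} = \sqrt{-99654 + 76} = \sqrt{-99578} = i \sqrt{99578}$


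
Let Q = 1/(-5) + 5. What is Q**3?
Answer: 13824/125 ≈ 110.59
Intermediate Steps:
Q = 24/5 (Q = -1/5 + 5 = 24/5 ≈ 4.8000)
Q**3 = (24/5)**3 = 13824/125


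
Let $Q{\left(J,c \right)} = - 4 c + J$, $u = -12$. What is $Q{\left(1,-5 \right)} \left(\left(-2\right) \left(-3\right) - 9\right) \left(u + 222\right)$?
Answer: $-13230$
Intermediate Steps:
$Q{\left(J,c \right)} = J - 4 c$
$Q{\left(1,-5 \right)} \left(\left(-2\right) \left(-3\right) - 9\right) \left(u + 222\right) = \left(1 - -20\right) \left(\left(-2\right) \left(-3\right) - 9\right) \left(-12 + 222\right) = \left(1 + 20\right) \left(6 - 9\right) 210 = 21 \left(-3\right) 210 = \left(-63\right) 210 = -13230$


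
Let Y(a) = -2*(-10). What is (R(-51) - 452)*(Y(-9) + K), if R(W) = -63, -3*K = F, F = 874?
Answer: 419210/3 ≈ 1.3974e+5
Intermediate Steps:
K = -874/3 (K = -1/3*874 = -874/3 ≈ -291.33)
Y(a) = 20
(R(-51) - 452)*(Y(-9) + K) = (-63 - 452)*(20 - 874/3) = -515*(-814/3) = 419210/3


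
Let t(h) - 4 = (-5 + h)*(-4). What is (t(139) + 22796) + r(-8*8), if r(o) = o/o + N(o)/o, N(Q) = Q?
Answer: 22266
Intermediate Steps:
r(o) = 2 (r(o) = o/o + o/o = 1 + 1 = 2)
t(h) = 24 - 4*h (t(h) = 4 + (-5 + h)*(-4) = 4 + (20 - 4*h) = 24 - 4*h)
(t(139) + 22796) + r(-8*8) = ((24 - 4*139) + 22796) + 2 = ((24 - 556) + 22796) + 2 = (-532 + 22796) + 2 = 22264 + 2 = 22266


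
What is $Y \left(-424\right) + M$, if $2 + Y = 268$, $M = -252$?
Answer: $-113036$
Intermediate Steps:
$Y = 266$ ($Y = -2 + 268 = 266$)
$Y \left(-424\right) + M = 266 \left(-424\right) - 252 = -112784 - 252 = -113036$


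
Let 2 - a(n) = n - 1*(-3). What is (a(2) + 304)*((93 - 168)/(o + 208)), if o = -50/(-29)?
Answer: -654675/6082 ≈ -107.64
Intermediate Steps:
o = 50/29 (o = -50*(-1/29) = 50/29 ≈ 1.7241)
a(n) = -1 - n (a(n) = 2 - (n - 1*(-3)) = 2 - (n + 3) = 2 - (3 + n) = 2 + (-3 - n) = -1 - n)
(a(2) + 304)*((93 - 168)/(o + 208)) = ((-1 - 1*2) + 304)*((93 - 168)/(50/29 + 208)) = ((-1 - 2) + 304)*(-75/6082/29) = (-3 + 304)*(-75*29/6082) = 301*(-2175/6082) = -654675/6082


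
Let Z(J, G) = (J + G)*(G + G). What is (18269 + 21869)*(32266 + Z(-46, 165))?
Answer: 2871311968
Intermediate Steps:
Z(J, G) = 2*G*(G + J) (Z(J, G) = (G + J)*(2*G) = 2*G*(G + J))
(18269 + 21869)*(32266 + Z(-46, 165)) = (18269 + 21869)*(32266 + 2*165*(165 - 46)) = 40138*(32266 + 2*165*119) = 40138*(32266 + 39270) = 40138*71536 = 2871311968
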